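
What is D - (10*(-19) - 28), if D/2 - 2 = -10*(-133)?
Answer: 2882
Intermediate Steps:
D = 2664 (D = 4 + 2*(-10*(-133)) = 4 + 2*1330 = 4 + 2660 = 2664)
D - (10*(-19) - 28) = 2664 - (10*(-19) - 28) = 2664 - (-190 - 28) = 2664 - 1*(-218) = 2664 + 218 = 2882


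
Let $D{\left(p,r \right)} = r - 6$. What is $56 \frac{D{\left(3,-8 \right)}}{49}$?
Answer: $-16$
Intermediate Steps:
$D{\left(p,r \right)} = -6 + r$
$56 \frac{D{\left(3,-8 \right)}}{49} = 56 \frac{-6 - 8}{49} = 56 \left(\left(-14\right) \frac{1}{49}\right) = 56 \left(- \frac{2}{7}\right) = -16$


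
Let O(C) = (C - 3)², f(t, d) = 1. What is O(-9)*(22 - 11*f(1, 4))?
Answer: 1584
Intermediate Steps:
O(C) = (-3 + C)²
O(-9)*(22 - 11*f(1, 4)) = (-3 - 9)²*(22 - 11) = (-12)²*(22 - 1*11) = 144*(22 - 11) = 144*11 = 1584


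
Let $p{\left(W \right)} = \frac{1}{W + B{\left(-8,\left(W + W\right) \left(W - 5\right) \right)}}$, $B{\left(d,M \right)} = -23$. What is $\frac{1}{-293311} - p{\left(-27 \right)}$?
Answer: $\frac{293261}{14665550} \approx 0.019997$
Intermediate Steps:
$p{\left(W \right)} = \frac{1}{-23 + W}$ ($p{\left(W \right)} = \frac{1}{W - 23} = \frac{1}{-23 + W}$)
$\frac{1}{-293311} - p{\left(-27 \right)} = \frac{1}{-293311} - \frac{1}{-23 - 27} = - \frac{1}{293311} - \frac{1}{-50} = - \frac{1}{293311} - - \frac{1}{50} = - \frac{1}{293311} + \frac{1}{50} = \frac{293261}{14665550}$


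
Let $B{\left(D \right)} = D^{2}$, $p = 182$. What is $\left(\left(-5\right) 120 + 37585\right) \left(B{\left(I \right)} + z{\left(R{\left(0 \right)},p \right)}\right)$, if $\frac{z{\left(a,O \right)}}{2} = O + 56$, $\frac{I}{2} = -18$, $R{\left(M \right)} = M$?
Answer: $65537420$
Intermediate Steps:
$I = -36$ ($I = 2 \left(-18\right) = -36$)
$z{\left(a,O \right)} = 112 + 2 O$ ($z{\left(a,O \right)} = 2 \left(O + 56\right) = 2 \left(56 + O\right) = 112 + 2 O$)
$\left(\left(-5\right) 120 + 37585\right) \left(B{\left(I \right)} + z{\left(R{\left(0 \right)},p \right)}\right) = \left(\left(-5\right) 120 + 37585\right) \left(\left(-36\right)^{2} + \left(112 + 2 \cdot 182\right)\right) = \left(-600 + 37585\right) \left(1296 + \left(112 + 364\right)\right) = 36985 \left(1296 + 476\right) = 36985 \cdot 1772 = 65537420$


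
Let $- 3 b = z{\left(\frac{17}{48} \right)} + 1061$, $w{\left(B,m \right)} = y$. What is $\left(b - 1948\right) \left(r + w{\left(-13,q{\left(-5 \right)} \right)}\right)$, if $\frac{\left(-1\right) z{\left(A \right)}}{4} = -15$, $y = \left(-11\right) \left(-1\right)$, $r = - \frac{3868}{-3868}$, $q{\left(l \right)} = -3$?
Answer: $-27860$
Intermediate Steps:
$r = 1$ ($r = \left(-3868\right) \left(- \frac{1}{3868}\right) = 1$)
$y = 11$
$z{\left(A \right)} = 60$ ($z{\left(A \right)} = \left(-4\right) \left(-15\right) = 60$)
$w{\left(B,m \right)} = 11$
$b = - \frac{1121}{3}$ ($b = - \frac{60 + 1061}{3} = \left(- \frac{1}{3}\right) 1121 = - \frac{1121}{3} \approx -373.67$)
$\left(b - 1948\right) \left(r + w{\left(-13,q{\left(-5 \right)} \right)}\right) = \left(- \frac{1121}{3} - 1948\right) \left(1 + 11\right) = \left(- \frac{6965}{3}\right) 12 = -27860$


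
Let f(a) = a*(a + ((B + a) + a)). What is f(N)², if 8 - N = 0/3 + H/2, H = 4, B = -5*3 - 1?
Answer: 144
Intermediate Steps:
B = -16 (B = -15 - 1 = -16)
N = 6 (N = 8 - (0/3 + 4/2) = 8 - (0*(⅓) + 4*(½)) = 8 - (0 + 2) = 8 - 1*2 = 8 - 2 = 6)
f(a) = a*(-16 + 3*a) (f(a) = a*(a + ((-16 + a) + a)) = a*(a + (-16 + 2*a)) = a*(-16 + 3*a))
f(N)² = (6*(-16 + 3*6))² = (6*(-16 + 18))² = (6*2)² = 12² = 144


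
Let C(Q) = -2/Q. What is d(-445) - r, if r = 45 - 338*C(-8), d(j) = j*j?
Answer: 396129/2 ≈ 1.9806e+5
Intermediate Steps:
d(j) = j**2
r = -79/2 (r = 45 - (-676)/(-8) = 45 - (-676)*(-1)/8 = 45 - 338*1/4 = 45 - 169/2 = -79/2 ≈ -39.500)
d(-445) - r = (-445)**2 - 1*(-79/2) = 198025 + 79/2 = 396129/2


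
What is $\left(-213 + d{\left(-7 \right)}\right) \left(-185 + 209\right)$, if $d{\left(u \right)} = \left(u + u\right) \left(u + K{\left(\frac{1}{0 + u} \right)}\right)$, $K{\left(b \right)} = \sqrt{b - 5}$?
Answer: $-2760 - 288 i \sqrt{7} \approx -2760.0 - 761.98 i$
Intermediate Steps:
$K{\left(b \right)} = \sqrt{-5 + b}$
$d{\left(u \right)} = 2 u \left(u + \sqrt{-5 + \frac{1}{u}}\right)$ ($d{\left(u \right)} = \left(u + u\right) \left(u + \sqrt{-5 + \frac{1}{0 + u}}\right) = 2 u \left(u + \sqrt{-5 + \frac{1}{u}}\right)$)
$\left(-213 + d{\left(-7 \right)}\right) \left(-185 + 209\right) = \left(-213 + 2 \left(-7\right) \left(-7 + \sqrt{\frac{1 - -35}{-7}}\right)\right) \left(-185 + 209\right) = \left(-213 + 2 \left(-7\right) \left(-7 + \sqrt{- \frac{1 + 35}{7}}\right)\right) 24 = \left(-213 + 2 \left(-7\right) \left(-7 + \sqrt{\left(- \frac{1}{7}\right) 36}\right)\right) 24 = \left(-213 + 2 \left(-7\right) \left(-7 + \sqrt{- \frac{36}{7}}\right)\right) 24 = \left(-213 + 2 \left(-7\right) \left(-7 + \frac{6 i \sqrt{7}}{7}\right)\right) 24 = \left(-213 + \left(98 - 12 i \sqrt{7}\right)\right) 24 = \left(-115 - 12 i \sqrt{7}\right) 24 = -2760 - 288 i \sqrt{7}$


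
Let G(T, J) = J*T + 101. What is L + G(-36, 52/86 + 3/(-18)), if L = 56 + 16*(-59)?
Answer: -34519/43 ≈ -802.77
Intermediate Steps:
G(T, J) = 101 + J*T
L = -888 (L = 56 - 944 = -888)
L + G(-36, 52/86 + 3/(-18)) = -888 + (101 + (52/86 + 3/(-18))*(-36)) = -888 + (101 + (52*(1/86) + 3*(-1/18))*(-36)) = -888 + (101 + (26/43 - ⅙)*(-36)) = -888 + (101 + (113/258)*(-36)) = -888 + (101 - 678/43) = -888 + 3665/43 = -34519/43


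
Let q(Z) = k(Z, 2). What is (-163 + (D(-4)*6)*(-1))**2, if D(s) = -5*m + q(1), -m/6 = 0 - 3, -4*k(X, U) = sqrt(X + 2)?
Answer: 568543/4 + 1131*sqrt(3) ≈ 1.4409e+5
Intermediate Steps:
k(X, U) = -sqrt(2 + X)/4 (k(X, U) = -sqrt(X + 2)/4 = -sqrt(2 + X)/4)
q(Z) = -sqrt(2 + Z)/4
m = 18 (m = -6*(0 - 3) = -6*(-3) = 18)
D(s) = -90 - sqrt(3)/4 (D(s) = -5*18 - sqrt(2 + 1)/4 = -90 - sqrt(3)/4)
(-163 + (D(-4)*6)*(-1))**2 = (-163 + ((-90 - sqrt(3)/4)*6)*(-1))**2 = (-163 + (-540 - 3*sqrt(3)/2)*(-1))**2 = (-163 + (540 + 3*sqrt(3)/2))**2 = (377 + 3*sqrt(3)/2)**2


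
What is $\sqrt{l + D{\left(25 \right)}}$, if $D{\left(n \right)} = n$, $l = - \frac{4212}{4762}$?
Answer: $\frac{\sqrt{136714639}}{2381} \approx 4.9108$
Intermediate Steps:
$l = - \frac{2106}{2381}$ ($l = \left(-4212\right) \frac{1}{4762} = - \frac{2106}{2381} \approx -0.8845$)
$\sqrt{l + D{\left(25 \right)}} = \sqrt{- \frac{2106}{2381} + 25} = \sqrt{\frac{57419}{2381}} = \frac{\sqrt{136714639}}{2381}$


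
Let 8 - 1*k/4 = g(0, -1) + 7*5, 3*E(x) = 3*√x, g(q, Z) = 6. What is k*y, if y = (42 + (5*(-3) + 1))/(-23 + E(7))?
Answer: 14168/87 + 616*√7/87 ≈ 181.58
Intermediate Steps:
E(x) = √x (E(x) = (3*√x)/3 = √x)
y = 28/(-23 + √7) (y = (42 + (5*(-3) + 1))/(-23 + √7) = (42 + (-15 + 1))/(-23 + √7) = (42 - 14)/(-23 + √7) = 28/(-23 + √7) ≈ -1.3756)
k = -132 (k = 32 - 4*(6 + 7*5) = 32 - 4*(6 + 35) = 32 - 4*41 = 32 - 164 = -132)
k*y = -132*(-322/261 - 14*√7/261) = 14168/87 + 616*√7/87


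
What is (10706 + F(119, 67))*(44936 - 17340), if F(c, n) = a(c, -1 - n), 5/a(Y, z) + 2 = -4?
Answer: 886259338/3 ≈ 2.9542e+8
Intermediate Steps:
a(Y, z) = -5/6 (a(Y, z) = 5/(-2 - 4) = 5/(-6) = 5*(-1/6) = -5/6)
F(c, n) = -5/6
(10706 + F(119, 67))*(44936 - 17340) = (10706 - 5/6)*(44936 - 17340) = (64231/6)*27596 = 886259338/3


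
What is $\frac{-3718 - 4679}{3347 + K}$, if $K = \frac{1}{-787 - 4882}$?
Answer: $- \frac{1763059}{702746} \approx -2.5088$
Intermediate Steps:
$K = - \frac{1}{5669}$ ($K = \frac{1}{-5669} = - \frac{1}{5669} \approx -0.0001764$)
$\frac{-3718 - 4679}{3347 + K} = \frac{-3718 - 4679}{3347 - \frac{1}{5669}} = - \frac{8397}{\frac{18974142}{5669}} = \left(-8397\right) \frac{5669}{18974142} = - \frac{1763059}{702746}$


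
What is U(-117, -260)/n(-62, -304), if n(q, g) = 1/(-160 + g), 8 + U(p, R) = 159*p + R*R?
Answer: -22730896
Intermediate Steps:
U(p, R) = -8 + R² + 159*p (U(p, R) = -8 + (159*p + R*R) = -8 + (159*p + R²) = -8 + (R² + 159*p) = -8 + R² + 159*p)
U(-117, -260)/n(-62, -304) = (-8 + (-260)² + 159*(-117))/(1/(-160 - 304)) = (-8 + 67600 - 18603)/(1/(-464)) = 48989/(-1/464) = 48989*(-464) = -22730896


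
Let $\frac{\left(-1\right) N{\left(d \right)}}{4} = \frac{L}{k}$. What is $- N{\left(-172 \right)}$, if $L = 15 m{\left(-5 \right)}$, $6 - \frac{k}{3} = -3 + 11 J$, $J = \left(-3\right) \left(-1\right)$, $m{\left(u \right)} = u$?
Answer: $\frac{25}{6} \approx 4.1667$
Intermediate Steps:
$J = 3$
$k = -72$ ($k = 18 - 3 \left(-3 + 11 \cdot 3\right) = 18 - 3 \left(-3 + 33\right) = 18 - 90 = -72$)
$L = -75$ ($L = 15 \left(-5\right) = -75$)
$N{\left(d \right)} = - \frac{25}{6}$ ($N{\left(d \right)} = - 4 \left(- \frac{75}{-72}\right) = - 4 \left(\left(-75\right) \left(- \frac{1}{72}\right)\right) = \left(-4\right) \frac{25}{24} = - \frac{25}{6}$)
$- N{\left(-172 \right)} = \left(-1\right) \left(- \frac{25}{6}\right) = \frac{25}{6}$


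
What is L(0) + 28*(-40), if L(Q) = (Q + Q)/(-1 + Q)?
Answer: -1120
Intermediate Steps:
L(Q) = 2*Q/(-1 + Q) (L(Q) = (2*Q)/(-1 + Q) = 2*Q/(-1 + Q))
L(0) + 28*(-40) = 2*0/(-1 + 0) + 28*(-40) = 2*0/(-1) - 1120 = 2*0*(-1) - 1120 = 0 - 1120 = -1120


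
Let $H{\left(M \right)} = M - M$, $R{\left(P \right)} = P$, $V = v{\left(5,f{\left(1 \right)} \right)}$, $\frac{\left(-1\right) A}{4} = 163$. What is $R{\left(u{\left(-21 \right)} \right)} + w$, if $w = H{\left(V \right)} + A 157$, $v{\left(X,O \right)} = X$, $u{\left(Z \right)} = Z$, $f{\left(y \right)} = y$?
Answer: $-102385$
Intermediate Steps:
$A = -652$ ($A = \left(-4\right) 163 = -652$)
$V = 5$
$H{\left(M \right)} = 0$
$w = -102364$ ($w = 0 - 102364 = -102364$)
$R{\left(u{\left(-21 \right)} \right)} + w = -21 - 102364 = -102385$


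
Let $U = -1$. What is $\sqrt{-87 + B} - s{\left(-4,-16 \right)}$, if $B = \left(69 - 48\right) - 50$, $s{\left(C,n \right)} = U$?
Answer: $1 + 2 i \sqrt{29} \approx 1.0 + 10.77 i$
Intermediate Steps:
$s{\left(C,n \right)} = -1$
$B = -29$ ($B = \left(69 - 48\right) - 50 = 21 - 50 = -29$)
$\sqrt{-87 + B} - s{\left(-4,-16 \right)} = \sqrt{-87 - 29} - -1 = \sqrt{-116} + 1 = 2 i \sqrt{29} + 1 = 1 + 2 i \sqrt{29}$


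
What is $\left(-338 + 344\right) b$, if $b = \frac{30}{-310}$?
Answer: $- \frac{18}{31} \approx -0.58065$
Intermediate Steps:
$b = - \frac{3}{31}$ ($b = 30 \left(- \frac{1}{310}\right) = - \frac{3}{31} \approx -0.096774$)
$\left(-338 + 344\right) b = \left(-338 + 344\right) \left(- \frac{3}{31}\right) = 6 \left(- \frac{3}{31}\right) = - \frac{18}{31}$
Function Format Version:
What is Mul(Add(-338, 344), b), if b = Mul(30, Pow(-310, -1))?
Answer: Rational(-18, 31) ≈ -0.58065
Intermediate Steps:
b = Rational(-3, 31) (b = Mul(30, Rational(-1, 310)) = Rational(-3, 31) ≈ -0.096774)
Mul(Add(-338, 344), b) = Mul(Add(-338, 344), Rational(-3, 31)) = Mul(6, Rational(-3, 31)) = Rational(-18, 31)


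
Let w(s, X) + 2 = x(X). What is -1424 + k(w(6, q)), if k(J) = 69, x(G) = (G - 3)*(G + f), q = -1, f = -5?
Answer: -1355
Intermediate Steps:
x(G) = (-5 + G)*(-3 + G) (x(G) = (G - 3)*(G - 5) = (-3 + G)*(-5 + G) = (-5 + G)*(-3 + G))
w(s, X) = 13 + X² - 8*X (w(s, X) = -2 + (15 + X² - 8*X) = 13 + X² - 8*X)
-1424 + k(w(6, q)) = -1424 + 69 = -1355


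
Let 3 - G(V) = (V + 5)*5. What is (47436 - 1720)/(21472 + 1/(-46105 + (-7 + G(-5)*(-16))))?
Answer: 2110250560/991147519 ≈ 2.1291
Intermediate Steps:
G(V) = -22 - 5*V (G(V) = 3 - (V + 5)*5 = 3 - (5 + V)*5 = 3 - (25 + 5*V) = 3 + (-25 - 5*V) = -22 - 5*V)
(47436 - 1720)/(21472 + 1/(-46105 + (-7 + G(-5)*(-16)))) = (47436 - 1720)/(21472 + 1/(-46105 + (-7 + (-22 - 5*(-5))*(-16)))) = 45716/(21472 + 1/(-46105 + (-7 + (-22 + 25)*(-16)))) = 45716/(21472 + 1/(-46105 + (-7 + 3*(-16)))) = 45716/(21472 + 1/(-46105 + (-7 - 48))) = 45716/(21472 + 1/(-46105 - 55)) = 45716/(21472 + 1/(-46160)) = 45716/(21472 - 1/46160) = 45716/(991147519/46160) = 45716*(46160/991147519) = 2110250560/991147519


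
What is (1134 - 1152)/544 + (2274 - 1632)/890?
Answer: 83307/121040 ≈ 0.68826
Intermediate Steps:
(1134 - 1152)/544 + (2274 - 1632)/890 = -18*1/544 + 642*(1/890) = -9/272 + 321/445 = 83307/121040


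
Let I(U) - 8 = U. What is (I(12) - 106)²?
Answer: 7396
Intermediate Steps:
I(U) = 8 + U
(I(12) - 106)² = ((8 + 12) - 106)² = (20 - 106)² = (-86)² = 7396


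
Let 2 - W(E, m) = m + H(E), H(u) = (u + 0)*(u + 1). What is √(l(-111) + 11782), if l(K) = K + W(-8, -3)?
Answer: 2*√2905 ≈ 107.80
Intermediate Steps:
H(u) = u*(1 + u)
W(E, m) = 2 - m - E*(1 + E) (W(E, m) = 2 - (m + E*(1 + E)) = 2 + (-m - E*(1 + E)) = 2 - m - E*(1 + E))
l(K) = -51 + K (l(K) = K + (2 - 1*(-3) - 1*(-8)*(1 - 8)) = K + (2 + 3 - 1*(-8)*(-7)) = K + (2 + 3 - 56) = K - 51 = -51 + K)
√(l(-111) + 11782) = √((-51 - 111) + 11782) = √(-162 + 11782) = √11620 = 2*√2905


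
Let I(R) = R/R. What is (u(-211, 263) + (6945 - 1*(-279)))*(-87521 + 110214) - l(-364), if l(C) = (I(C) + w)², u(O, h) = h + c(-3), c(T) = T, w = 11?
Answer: 169834268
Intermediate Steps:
I(R) = 1
u(O, h) = -3 + h (u(O, h) = h - 3 = -3 + h)
l(C) = 144 (l(C) = (1 + 11)² = 12² = 144)
(u(-211, 263) + (6945 - 1*(-279)))*(-87521 + 110214) - l(-364) = ((-3 + 263) + (6945 - 1*(-279)))*(-87521 + 110214) - 1*144 = (260 + (6945 + 279))*22693 - 144 = (260 + 7224)*22693 - 144 = 7484*22693 - 144 = 169834412 - 144 = 169834268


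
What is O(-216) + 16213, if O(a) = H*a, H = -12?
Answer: 18805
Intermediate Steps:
O(a) = -12*a
O(-216) + 16213 = -12*(-216) + 16213 = 2592 + 16213 = 18805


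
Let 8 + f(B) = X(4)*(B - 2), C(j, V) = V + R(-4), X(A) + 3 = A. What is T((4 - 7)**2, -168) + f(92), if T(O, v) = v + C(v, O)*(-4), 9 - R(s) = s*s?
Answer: -94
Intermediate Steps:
R(s) = 9 - s**2 (R(s) = 9 - s*s = 9 - s**2)
X(A) = -3 + A
C(j, V) = -7 + V (C(j, V) = V + (9 - 1*(-4)**2) = V + (9 - 1*16) = V + (9 - 16) = V - 7 = -7 + V)
f(B) = -10 + B (f(B) = -8 + (-3 + 4)*(B - 2) = -8 + 1*(-2 + B) = -8 + (-2 + B) = -10 + B)
T(O, v) = 28 + v - 4*O (T(O, v) = v + (-7 + O)*(-4) = v + (28 - 4*O) = 28 + v - 4*O)
T((4 - 7)**2, -168) + f(92) = (28 - 168 - 4*(4 - 7)**2) + (-10 + 92) = (28 - 168 - 4*(-3)**2) + 82 = (28 - 168 - 4*9) + 82 = (28 - 168 - 36) + 82 = -176 + 82 = -94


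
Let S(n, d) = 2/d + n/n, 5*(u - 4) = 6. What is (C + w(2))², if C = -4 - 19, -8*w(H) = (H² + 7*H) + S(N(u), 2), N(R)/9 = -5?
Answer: 2601/4 ≈ 650.25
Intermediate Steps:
u = 26/5 (u = 4 + (⅕)*6 = 4 + 6/5 = 26/5 ≈ 5.2000)
N(R) = -45 (N(R) = 9*(-5) = -45)
S(n, d) = 1 + 2/d (S(n, d) = 2/d + 1 = 1 + 2/d)
w(H) = -¼ - 7*H/8 - H²/8 (w(H) = -((H² + 7*H) + (2 + 2)/2)/8 = -((H² + 7*H) + (½)*4)/8 = -((H² + 7*H) + 2)/8 = -(2 + H² + 7*H)/8 = -¼ - 7*H/8 - H²/8)
C = -23
(C + w(2))² = (-23 + (-¼ - 7/8*2 - ⅛*2²))² = (-23 + (-¼ - 7/4 - ⅛*4))² = (-23 + (-¼ - 7/4 - ½))² = (-23 - 5/2)² = (-51/2)² = 2601/4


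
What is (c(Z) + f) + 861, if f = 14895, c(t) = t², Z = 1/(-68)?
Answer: 72855745/4624 ≈ 15756.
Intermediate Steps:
Z = -1/68 ≈ -0.014706
(c(Z) + f) + 861 = ((-1/68)² + 14895) + 861 = (1/4624 + 14895) + 861 = 68874481/4624 + 861 = 72855745/4624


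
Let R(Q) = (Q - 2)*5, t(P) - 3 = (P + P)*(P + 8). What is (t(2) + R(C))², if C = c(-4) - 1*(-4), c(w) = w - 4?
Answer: 169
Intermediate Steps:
t(P) = 3 + 2*P*(8 + P) (t(P) = 3 + (P + P)*(P + 8) = 3 + (2*P)*(8 + P) = 3 + 2*P*(8 + P))
c(w) = -4 + w
C = -4 (C = (-4 - 4) - 1*(-4) = -8 + 4 = -4)
R(Q) = -10 + 5*Q (R(Q) = (-2 + Q)*5 = -10 + 5*Q)
(t(2) + R(C))² = ((3 + 2*2² + 16*2) + (-10 + 5*(-4)))² = ((3 + 2*4 + 32) + (-10 - 20))² = ((3 + 8 + 32) - 30)² = (43 - 30)² = 13² = 169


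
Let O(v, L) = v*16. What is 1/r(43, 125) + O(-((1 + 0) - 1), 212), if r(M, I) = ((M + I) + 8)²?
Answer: 1/30976 ≈ 3.2283e-5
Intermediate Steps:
O(v, L) = 16*v
r(M, I) = (8 + I + M)² (r(M, I) = ((I + M) + 8)² = (8 + I + M)²)
1/r(43, 125) + O(-((1 + 0) - 1), 212) = 1/((8 + 125 + 43)²) + 16*(-((1 + 0) - 1)) = 1/(176²) + 16*(-(1 - 1)) = 1/30976 + 16*(-1*0) = 1/30976 + 16*0 = 1/30976 + 0 = 1/30976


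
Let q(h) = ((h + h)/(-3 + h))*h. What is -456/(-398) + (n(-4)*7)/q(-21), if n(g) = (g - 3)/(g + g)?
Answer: 1169/1194 ≈ 0.97906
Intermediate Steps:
n(g) = (-3 + g)/(2*g) (n(g) = (-3 + g)/((2*g)) = (-3 + g)*(1/(2*g)) = (-3 + g)/(2*g))
q(h) = 2*h**2/(-3 + h) (q(h) = ((2*h)/(-3 + h))*h = (2*h/(-3 + h))*h = 2*h**2/(-3 + h))
-456/(-398) + (n(-4)*7)/q(-21) = -456/(-398) + (((1/2)*(-3 - 4)/(-4))*7)/((2*(-21)**2/(-3 - 21))) = -456*(-1/398) + (((1/2)*(-1/4)*(-7))*7)/((2*441/(-24))) = 228/199 + ((7/8)*7)/((2*441*(-1/24))) = 228/199 + 49/(8*(-147/4)) = 228/199 + (49/8)*(-4/147) = 228/199 - 1/6 = 1169/1194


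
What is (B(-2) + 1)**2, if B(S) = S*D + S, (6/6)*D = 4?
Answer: 81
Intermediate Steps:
D = 4
B(S) = 5*S (B(S) = S*4 + S = 4*S + S = 5*S)
(B(-2) + 1)**2 = (5*(-2) + 1)**2 = (-10 + 1)**2 = (-9)**2 = 81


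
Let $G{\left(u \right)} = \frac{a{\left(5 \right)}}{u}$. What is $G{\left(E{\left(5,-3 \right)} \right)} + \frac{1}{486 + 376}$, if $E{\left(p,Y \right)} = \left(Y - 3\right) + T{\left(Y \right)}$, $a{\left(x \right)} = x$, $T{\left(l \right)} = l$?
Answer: $- \frac{4301}{7758} \approx -0.5544$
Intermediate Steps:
$E{\left(p,Y \right)} = -3 + 2 Y$ ($E{\left(p,Y \right)} = \left(Y - 3\right) + Y = \left(-3 + Y\right) + Y = -3 + 2 Y$)
$G{\left(u \right)} = \frac{5}{u}$
$G{\left(E{\left(5,-3 \right)} \right)} + \frac{1}{486 + 376} = \frac{5}{-3 + 2 \left(-3\right)} + \frac{1}{486 + 376} = \frac{5}{-3 - 6} + \frac{1}{862} = \frac{5}{-9} + \frac{1}{862} = 5 \left(- \frac{1}{9}\right) + \frac{1}{862} = - \frac{5}{9} + \frac{1}{862} = - \frac{4301}{7758}$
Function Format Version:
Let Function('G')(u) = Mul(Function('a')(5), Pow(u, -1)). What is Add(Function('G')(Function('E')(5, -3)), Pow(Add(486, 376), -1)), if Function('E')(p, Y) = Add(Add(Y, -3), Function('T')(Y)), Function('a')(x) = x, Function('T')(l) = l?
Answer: Rational(-4301, 7758) ≈ -0.55440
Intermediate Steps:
Function('E')(p, Y) = Add(-3, Mul(2, Y)) (Function('E')(p, Y) = Add(Add(Y, -3), Y) = Add(Add(-3, Y), Y) = Add(-3, Mul(2, Y)))
Function('G')(u) = Mul(5, Pow(u, -1))
Add(Function('G')(Function('E')(5, -3)), Pow(Add(486, 376), -1)) = Add(Mul(5, Pow(Add(-3, Mul(2, -3)), -1)), Pow(Add(486, 376), -1)) = Add(Mul(5, Pow(Add(-3, -6), -1)), Pow(862, -1)) = Add(Mul(5, Pow(-9, -1)), Rational(1, 862)) = Add(Mul(5, Rational(-1, 9)), Rational(1, 862)) = Add(Rational(-5, 9), Rational(1, 862)) = Rational(-4301, 7758)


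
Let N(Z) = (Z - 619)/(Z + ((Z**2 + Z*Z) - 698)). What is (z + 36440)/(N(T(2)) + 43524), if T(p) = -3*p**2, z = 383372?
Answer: 177160664/18367759 ≈ 9.6452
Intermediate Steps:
N(Z) = (-619 + Z)/(-698 + Z + 2*Z**2) (N(Z) = (-619 + Z)/(Z + ((Z**2 + Z**2) - 698)) = (-619 + Z)/(Z + (2*Z**2 - 698)) = (-619 + Z)/(Z + (-698 + 2*Z**2)) = (-619 + Z)/(-698 + Z + 2*Z**2))
(z + 36440)/(N(T(2)) + 43524) = (383372 + 36440)/((-619 - 3*2**2)/(-698 - 3*2**2 + 2*(-3*2**2)**2) + 43524) = 419812/((-619 - 3*4)/(-698 - 3*4 + 2*(-3*4)**2) + 43524) = 419812/((-619 - 12)/(-698 - 12 + 2*(-12)**2) + 43524) = 419812/(-631/(-698 - 12 + 2*144) + 43524) = 419812/(-631/(-698 - 12 + 288) + 43524) = 419812/(-631/(-422) + 43524) = 419812/(-1/422*(-631) + 43524) = 419812/(631/422 + 43524) = 419812/(18367759/422) = 419812*(422/18367759) = 177160664/18367759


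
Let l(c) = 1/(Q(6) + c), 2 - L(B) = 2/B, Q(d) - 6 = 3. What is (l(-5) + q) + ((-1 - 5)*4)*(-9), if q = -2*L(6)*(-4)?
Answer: 2755/12 ≈ 229.58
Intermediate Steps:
Q(d) = 9 (Q(d) = 6 + 3 = 9)
L(B) = 2 - 2/B
q = 40/3 (q = -2*(2 - 2/6)*(-4) = -2*(2 - 2*⅙)*(-4) = -2*(2 - ⅓)*(-4) = -2*5/3*(-4) = -10/3*(-4) = 40/3 ≈ 13.333)
l(c) = 1/(9 + c)
(l(-5) + q) + ((-1 - 5)*4)*(-9) = (1/(9 - 5) + 40/3) + ((-1 - 5)*4)*(-9) = (1/4 + 40/3) - 6*4*(-9) = (¼ + 40/3) - 24*(-9) = 163/12 + 216 = 2755/12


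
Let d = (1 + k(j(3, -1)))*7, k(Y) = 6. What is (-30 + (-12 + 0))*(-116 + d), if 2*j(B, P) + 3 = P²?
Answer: 2814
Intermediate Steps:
j(B, P) = -3/2 + P²/2
d = 49 (d = (1 + 6)*7 = 7*7 = 49)
(-30 + (-12 + 0))*(-116 + d) = (-30 + (-12 + 0))*(-116 + 49) = (-30 - 12)*(-67) = -42*(-67) = 2814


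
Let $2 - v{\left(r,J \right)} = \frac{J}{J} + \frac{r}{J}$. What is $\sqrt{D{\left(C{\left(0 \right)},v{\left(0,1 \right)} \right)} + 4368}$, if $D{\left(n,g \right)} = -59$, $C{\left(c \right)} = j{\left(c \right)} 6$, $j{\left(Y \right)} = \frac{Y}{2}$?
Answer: $\sqrt{4309} \approx 65.643$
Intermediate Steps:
$j{\left(Y \right)} = \frac{Y}{2}$ ($j{\left(Y \right)} = Y \frac{1}{2} = \frac{Y}{2}$)
$C{\left(c \right)} = 3 c$ ($C{\left(c \right)} = \frac{c}{2} \cdot 6 = 3 c$)
$v{\left(r,J \right)} = 1 - \frac{r}{J}$ ($v{\left(r,J \right)} = 2 - \left(\frac{J}{J} + \frac{r}{J}\right) = 2 - \left(1 + \frac{r}{J}\right) = 1 - \frac{r}{J}$)
$\sqrt{D{\left(C{\left(0 \right)},v{\left(0,1 \right)} \right)} + 4368} = \sqrt{-59 + 4368} = \sqrt{4309}$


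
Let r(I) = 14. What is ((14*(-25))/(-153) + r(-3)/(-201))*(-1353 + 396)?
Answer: -7252784/3417 ≈ -2122.6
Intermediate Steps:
((14*(-25))/(-153) + r(-3)/(-201))*(-1353 + 396) = ((14*(-25))/(-153) + 14/(-201))*(-1353 + 396) = (-350*(-1/153) + 14*(-1/201))*(-957) = (350/153 - 14/201)*(-957) = (22736/10251)*(-957) = -7252784/3417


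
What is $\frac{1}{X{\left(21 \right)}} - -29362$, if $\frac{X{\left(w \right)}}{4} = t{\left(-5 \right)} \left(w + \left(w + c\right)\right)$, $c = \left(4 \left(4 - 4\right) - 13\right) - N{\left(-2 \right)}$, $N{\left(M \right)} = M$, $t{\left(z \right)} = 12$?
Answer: $\frac{43690657}{1488} \approx 29362.0$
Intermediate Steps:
$c = -11$ ($c = \left(4 \left(4 - 4\right) - 13\right) - -2 = \left(4 \cdot 0 - 13\right) + 2 = \left(0 - 13\right) + 2 = -13 + 2 = -11$)
$X{\left(w \right)} = -528 + 96 w$ ($X{\left(w \right)} = 4 \cdot 12 \left(w + \left(w - 11\right)\right) = 4 \cdot 12 \left(w + \left(-11 + w\right)\right) = 4 \cdot 12 \left(-11 + 2 w\right) = 4 \left(-132 + 24 w\right) = -528 + 96 w$)
$\frac{1}{X{\left(21 \right)}} - -29362 = \frac{1}{-528 + 96 \cdot 21} - -29362 = \frac{1}{-528 + 2016} + 29362 = \frac{1}{1488} + 29362 = \frac{43690657}{1488}$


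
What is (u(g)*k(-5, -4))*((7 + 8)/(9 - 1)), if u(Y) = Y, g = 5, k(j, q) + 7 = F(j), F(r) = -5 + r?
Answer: -1275/8 ≈ -159.38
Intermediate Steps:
k(j, q) = -12 + j (k(j, q) = -7 + (-5 + j) = -12 + j)
(u(g)*k(-5, -4))*((7 + 8)/(9 - 1)) = (5*(-12 - 5))*((7 + 8)/(9 - 1)) = (5*(-17))*(15/8) = -1275/8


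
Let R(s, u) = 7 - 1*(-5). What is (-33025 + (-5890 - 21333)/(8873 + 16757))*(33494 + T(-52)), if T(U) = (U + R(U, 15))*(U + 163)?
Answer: -12296494973771/12815 ≈ -9.5954e+8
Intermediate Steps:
R(s, u) = 12 (R(s, u) = 7 + 5 = 12)
T(U) = (12 + U)*(163 + U) (T(U) = (U + 12)*(U + 163) = (12 + U)*(163 + U))
(-33025 + (-5890 - 21333)/(8873 + 16757))*(33494 + T(-52)) = (-33025 + (-5890 - 21333)/(8873 + 16757))*(33494 + (1956 + (-52)² + 175*(-52))) = (-33025 - 27223/25630)*(33494 + (1956 + 2704 - 9100)) = (-33025 - 27223*1/25630)*(33494 - 4440) = (-33025 - 27223/25630)*29054 = -846457973/25630*29054 = -12296494973771/12815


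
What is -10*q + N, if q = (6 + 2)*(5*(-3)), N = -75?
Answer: 1125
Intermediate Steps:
q = -120 (q = 8*(-15) = -120)
-10*q + N = -10*(-120) - 75 = 1200 - 75 = 1125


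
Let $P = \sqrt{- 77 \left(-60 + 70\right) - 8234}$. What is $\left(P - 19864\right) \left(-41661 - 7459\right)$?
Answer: $975719680 - 98240 i \sqrt{2251} \approx 9.7572 \cdot 10^{8} - 4.661 \cdot 10^{6} i$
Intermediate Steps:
$P = 2 i \sqrt{2251}$ ($P = \sqrt{\left(-77\right) 10 - 8234} = \sqrt{-770 - 8234} = \sqrt{-9004} = 2 i \sqrt{2251} \approx 94.889 i$)
$\left(P - 19864\right) \left(-41661 - 7459\right) = \left(2 i \sqrt{2251} - 19864\right) \left(-41661 - 7459\right) = \left(-19864 + 2 i \sqrt{2251}\right) \left(-49120\right) = 975719680 - 98240 i \sqrt{2251}$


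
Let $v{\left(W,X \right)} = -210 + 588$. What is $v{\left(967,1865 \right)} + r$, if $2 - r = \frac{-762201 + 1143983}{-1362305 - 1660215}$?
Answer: $\frac{574469691}{1511260} \approx 380.13$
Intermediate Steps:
$v{\left(W,X \right)} = 378$
$r = \frac{3213411}{1511260}$ ($r = 2 - \frac{-762201 + 1143983}{-1362305 - 1660215} = 2 - \frac{381782}{-3022520} = 2 - 381782 \left(- \frac{1}{3022520}\right) = 2 - - \frac{190891}{1511260} = 2 + \frac{190891}{1511260} = \frac{3213411}{1511260} \approx 2.1263$)
$v{\left(967,1865 \right)} + r = 378 + \frac{3213411}{1511260} = \frac{574469691}{1511260}$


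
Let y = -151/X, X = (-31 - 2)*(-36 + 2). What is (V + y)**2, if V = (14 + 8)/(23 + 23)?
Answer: 78659161/665949636 ≈ 0.11812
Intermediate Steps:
X = 1122 (X = -33*(-34) = 1122)
V = 11/23 (V = 22/46 = 22*(1/46) = 11/23 ≈ 0.47826)
y = -151/1122 ≈ -0.13458
(V + y)**2 = (11/23 - 151/1122)**2 = (8869/25806)**2 = 78659161/665949636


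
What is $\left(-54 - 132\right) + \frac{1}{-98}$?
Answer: $- \frac{18229}{98} \approx -186.01$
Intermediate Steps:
$\left(-54 - 132\right) + \frac{1}{-98} = -186 - \frac{1}{98} = - \frac{18229}{98}$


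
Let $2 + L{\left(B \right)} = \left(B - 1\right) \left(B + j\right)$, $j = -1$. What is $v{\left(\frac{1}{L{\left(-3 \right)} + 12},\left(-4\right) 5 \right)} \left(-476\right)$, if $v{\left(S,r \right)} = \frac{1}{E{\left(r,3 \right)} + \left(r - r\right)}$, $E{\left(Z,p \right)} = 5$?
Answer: $- \frac{476}{5} \approx -95.2$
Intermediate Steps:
$L{\left(B \right)} = -2 + \left(-1 + B\right)^{2}$ ($L{\left(B \right)} = -2 + \left(B - 1\right) \left(B - 1\right) = -2 + \left(-1 + B\right) \left(-1 + B\right) = -2 + \left(-1 + B\right)^{2}$)
$v{\left(S,r \right)} = \frac{1}{5}$ ($v{\left(S,r \right)} = \frac{1}{5 + \left(r - r\right)} = \frac{1}{5 + 0} = \frac{1}{5}$)
$v{\left(\frac{1}{L{\left(-3 \right)} + 12},\left(-4\right) 5 \right)} \left(-476\right) = \frac{1}{5} \left(-476\right) = - \frac{476}{5}$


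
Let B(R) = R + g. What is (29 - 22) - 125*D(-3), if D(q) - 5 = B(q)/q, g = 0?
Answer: -743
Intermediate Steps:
B(R) = R (B(R) = R + 0 = R)
D(q) = 6 (D(q) = 5 + q/q = 5 + 1 = 6)
(29 - 22) - 125*D(-3) = (29 - 22) - 125*6 = 7 - 750 = -743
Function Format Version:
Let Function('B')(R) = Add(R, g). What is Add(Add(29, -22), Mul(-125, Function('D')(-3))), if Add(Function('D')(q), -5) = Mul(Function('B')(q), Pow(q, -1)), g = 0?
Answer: -743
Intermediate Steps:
Function('B')(R) = R (Function('B')(R) = Add(R, 0) = R)
Function('D')(q) = 6 (Function('D')(q) = Add(5, Mul(q, Pow(q, -1))) = Add(5, 1) = 6)
Add(Add(29, -22), Mul(-125, Function('D')(-3))) = Add(Add(29, -22), Mul(-125, 6)) = Add(7, -750) = -743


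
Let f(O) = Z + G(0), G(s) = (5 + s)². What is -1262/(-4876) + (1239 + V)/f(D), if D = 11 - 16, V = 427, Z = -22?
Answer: 4063601/7314 ≈ 555.59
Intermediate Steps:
D = -5
f(O) = 3 (f(O) = -22 + (5 + 0)² = -22 + 5² = -22 + 25 = 3)
-1262/(-4876) + (1239 + V)/f(D) = -1262/(-4876) + (1239 + 427)/3 = -1262*(-1/4876) + 1666*(⅓) = 631/2438 + 1666/3 = 4063601/7314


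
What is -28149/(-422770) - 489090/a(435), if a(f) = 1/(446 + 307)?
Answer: -155699752184751/422770 ≈ -3.6828e+8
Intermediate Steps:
a(f) = 1/753
-28149/(-422770) - 489090/a(435) = -28149/(-422770) - 489090/1/753 = -28149*(-1/422770) - 489090*753 = 28149/422770 - 368284770 = -155699752184751/422770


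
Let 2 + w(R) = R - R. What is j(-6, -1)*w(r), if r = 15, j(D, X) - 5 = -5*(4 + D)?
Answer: -30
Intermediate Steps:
j(D, X) = -15 - 5*D (j(D, X) = 5 - 5*(4 + D) = 5 + (-20 - 5*D) = -15 - 5*D)
w(R) = -2 (w(R) = -2 + (R - R) = -2 + 0 = -2)
j(-6, -1)*w(r) = (-15 - 5*(-6))*(-2) = (-15 + 30)*(-2) = 15*(-2) = -30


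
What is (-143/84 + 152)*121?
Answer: 1527625/84 ≈ 18186.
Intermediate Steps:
(-143/84 + 152)*121 = (12625/84)*121 = 1527625/84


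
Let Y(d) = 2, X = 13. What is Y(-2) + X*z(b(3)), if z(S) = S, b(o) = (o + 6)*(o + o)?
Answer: 704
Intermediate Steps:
b(o) = 2*o*(6 + o) (b(o) = (6 + o)*(2*o) = 2*o*(6 + o))
Y(-2) + X*z(b(3)) = 2 + 13*(2*3*(6 + 3)) = 2 + 13*(2*3*9) = 2 + 13*54 = 2 + 702 = 704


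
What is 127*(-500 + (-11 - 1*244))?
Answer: -95885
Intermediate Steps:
127*(-500 + (-11 - 1*244)) = 127*(-500 + (-11 - 244)) = 127*(-500 - 255) = 127*(-755) = -95885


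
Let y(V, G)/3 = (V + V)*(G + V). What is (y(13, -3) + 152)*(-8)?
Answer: -7456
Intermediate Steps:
y(V, G) = 6*V*(G + V) (y(V, G) = 3*((V + V)*(G + V)) = 3*((2*V)*(G + V)) = 3*(2*V*(G + V)) = 6*V*(G + V))
(y(13, -3) + 152)*(-8) = (6*13*(-3 + 13) + 152)*(-8) = (6*13*10 + 152)*(-8) = (780 + 152)*(-8) = 932*(-8) = -7456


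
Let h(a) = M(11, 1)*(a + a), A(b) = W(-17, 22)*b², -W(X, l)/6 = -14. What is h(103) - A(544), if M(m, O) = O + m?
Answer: -24856152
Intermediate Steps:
W(X, l) = 84 (W(X, l) = -6*(-14) = 84)
A(b) = 84*b²
h(a) = 24*a (h(a) = (1 + 11)*(a + a) = 12*(2*a) = 24*a)
h(103) - A(544) = 24*103 - 84*544² = 2472 - 84*295936 = 2472 - 1*24858624 = 2472 - 24858624 = -24856152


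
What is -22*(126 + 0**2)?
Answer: -2772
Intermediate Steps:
-22*(126 + 0**2) = -22*(126 + 0) = -22*126 = -2772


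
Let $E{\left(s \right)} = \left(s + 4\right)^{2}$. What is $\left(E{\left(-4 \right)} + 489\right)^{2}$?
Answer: $239121$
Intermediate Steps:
$E{\left(s \right)} = \left(4 + s\right)^{2}$
$\left(E{\left(-4 \right)} + 489\right)^{2} = \left(\left(4 - 4\right)^{2} + 489\right)^{2} = \left(0^{2} + 489\right)^{2} = \left(0 + 489\right)^{2} = 489^{2} = 239121$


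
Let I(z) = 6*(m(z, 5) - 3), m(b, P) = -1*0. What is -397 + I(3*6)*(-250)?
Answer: 4103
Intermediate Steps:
m(b, P) = 0
I(z) = -18 (I(z) = 6*(0 - 3) = 6*(-3) = -18)
-397 + I(3*6)*(-250) = -397 - 18*(-250) = -397 + 4500 = 4103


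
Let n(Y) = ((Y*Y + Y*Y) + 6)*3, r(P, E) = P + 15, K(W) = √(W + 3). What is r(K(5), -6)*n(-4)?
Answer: 1710 + 228*√2 ≈ 2032.4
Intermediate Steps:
K(W) = √(3 + W)
r(P, E) = 15 + P
n(Y) = 18 + 6*Y² (n(Y) = ((Y² + Y²) + 6)*3 = (2*Y² + 6)*3 = (6 + 2*Y²)*3 = 18 + 6*Y²)
r(K(5), -6)*n(-4) = (15 + √(3 + 5))*(18 + 6*(-4)²) = (15 + √8)*(18 + 6*16) = (15 + 2*√2)*(18 + 96) = (15 + 2*√2)*114 = 1710 + 228*√2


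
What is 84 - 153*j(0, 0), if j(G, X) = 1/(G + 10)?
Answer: 687/10 ≈ 68.700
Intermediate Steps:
j(G, X) = 1/(10 + G)
84 - 153*j(0, 0) = 84 - 153/(10 + 0) = 84 - 153/10 = 687/10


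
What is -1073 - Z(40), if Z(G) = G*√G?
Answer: -1073 - 80*√10 ≈ -1326.0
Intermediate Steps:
Z(G) = G^(3/2)
-1073 - Z(40) = -1073 - 40^(3/2) = -1073 - 80*√10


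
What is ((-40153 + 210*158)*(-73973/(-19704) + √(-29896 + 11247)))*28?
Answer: -3610696103/4926 - 195244*I*√18649 ≈ -7.3299e+5 - 2.6663e+7*I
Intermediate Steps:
((-40153 + 210*158)*(-73973/(-19704) + √(-29896 + 11247)))*28 = ((-40153 + 33180)*(-73973*(-1/19704) + √(-18649)))*28 = -6973*(73973/19704 + I*√18649)*28 = (-515813729/19704 - 6973*I*√18649)*28 = -3610696103/4926 - 195244*I*√18649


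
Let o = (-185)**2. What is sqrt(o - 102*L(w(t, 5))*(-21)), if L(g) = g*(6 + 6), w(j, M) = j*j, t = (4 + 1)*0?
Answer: 185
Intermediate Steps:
o = 34225
t = 0 (t = 5*0 = 0)
w(j, M) = j**2
L(g) = 12*g (L(g) = g*12 = 12*g)
sqrt(o - 102*L(w(t, 5))*(-21)) = sqrt(34225 - 1224*0**2*(-21)) = sqrt(34225 - 1224*0*(-21)) = sqrt(34225 - 102*0*(-21)) = sqrt(34225 + 0*(-21)) = sqrt(34225 + 0) = sqrt(34225) = 185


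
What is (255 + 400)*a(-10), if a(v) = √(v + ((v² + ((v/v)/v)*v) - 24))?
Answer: 655*√67 ≈ 5361.4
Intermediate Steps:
a(v) = √(-23 + v + v²) (a(v) = √(v + ((v² + (1/v)*v) - 24)) = √(v + ((v² + v/v) - 24)) = √(v + ((v² + 1) - 24)) = √(v + ((1 + v²) - 24)) = √(v + (-23 + v²)) = √(-23 + v + v²))
(255 + 400)*a(-10) = (255 + 400)*√(-23 - 10 + (-10)²) = 655*√(-23 - 10 + 100) = 655*√67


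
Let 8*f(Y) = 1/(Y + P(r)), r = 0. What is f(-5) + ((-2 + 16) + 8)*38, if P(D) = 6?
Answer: 6689/8 ≈ 836.13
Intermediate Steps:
f(Y) = 1/(8*(6 + Y)) (f(Y) = 1/(8*(Y + 6)) = 1/(8*(6 + Y)))
f(-5) + ((-2 + 16) + 8)*38 = 1/(8*(6 - 5)) + ((-2 + 16) + 8)*38 = (1/8)/1 + (14 + 8)*38 = (1/8)*1 + 22*38 = 1/8 + 836 = 6689/8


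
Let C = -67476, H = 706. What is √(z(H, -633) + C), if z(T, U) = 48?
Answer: 6*I*√1873 ≈ 259.67*I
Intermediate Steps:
√(z(H, -633) + C) = √(48 - 67476) = √(-67428) = 6*I*√1873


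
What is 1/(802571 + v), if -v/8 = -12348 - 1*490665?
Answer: 1/4826675 ≈ 2.0718e-7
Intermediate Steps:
v = 4024104 (v = -8*(-12348 - 1*490665) = -8*(-12348 - 490665) = -8*(-503013) = 4024104)
1/(802571 + v) = 1/(802571 + 4024104) = 1/4826675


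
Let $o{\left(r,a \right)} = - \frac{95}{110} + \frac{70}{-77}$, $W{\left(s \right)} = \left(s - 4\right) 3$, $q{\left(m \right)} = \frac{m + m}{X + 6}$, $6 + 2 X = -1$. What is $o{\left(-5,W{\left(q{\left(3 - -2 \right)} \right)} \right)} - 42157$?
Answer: $- \frac{927493}{22} \approx -42159.0$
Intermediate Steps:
$X = - \frac{7}{2}$ ($X = -3 + \frac{1}{2} \left(-1\right) = -3 - \frac{1}{2} = - \frac{7}{2} \approx -3.5$)
$q{\left(m \right)} = \frac{4 m}{5}$ ($q{\left(m \right)} = \frac{m + m}{- \frac{7}{2} + 6} = \frac{2 m}{\frac{5}{2}} = 2 m \frac{2}{5} = \frac{4 m}{5}$)
$W{\left(s \right)} = -12 + 3 s$ ($W{\left(s \right)} = \left(-4 + s\right) 3 = -12 + 3 s$)
$o{\left(r,a \right)} = - \frac{39}{22}$ ($o{\left(r,a \right)} = \left(-95\right) \frac{1}{110} + 70 \left(- \frac{1}{77}\right) = - \frac{19}{22} - \frac{10}{11} = - \frac{39}{22}$)
$o{\left(-5,W{\left(q{\left(3 - -2 \right)} \right)} \right)} - 42157 = - \frac{39}{22} - 42157 = - \frac{927493}{22}$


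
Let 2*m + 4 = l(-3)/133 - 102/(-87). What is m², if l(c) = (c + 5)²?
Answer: 29106025/14876449 ≈ 1.9565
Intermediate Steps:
l(c) = (5 + c)²
m = -5395/3857 (m = -2 + ((5 - 3)²/133 - 102/(-87))/2 = -2 + (2²*(1/133) - 102*(-1/87))/2 = -2 + (4*(1/133) + 34/29)/2 = -2 + (4/133 + 34/29)/2 = -2 + (½)*(4638/3857) = -2 + 2319/3857 = -5395/3857 ≈ -1.3988)
m² = (-5395/3857)² = 29106025/14876449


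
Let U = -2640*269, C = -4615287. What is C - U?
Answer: -3905127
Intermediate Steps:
U = -710160
C - U = -4615287 - 1*(-710160) = -4615287 + 710160 = -3905127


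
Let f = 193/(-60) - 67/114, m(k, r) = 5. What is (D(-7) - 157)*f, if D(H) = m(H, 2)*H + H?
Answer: 863063/1140 ≈ 757.07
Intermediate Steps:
f = -4337/1140 (f = 193*(-1/60) - 67*1/114 = -193/60 - 67/114 = -4337/1140 ≈ -3.8044)
D(H) = 6*H (D(H) = 5*H + H = 6*H)
(D(-7) - 157)*f = (6*(-7) - 157)*(-4337/1140) = (-42 - 157)*(-4337/1140) = -199*(-4337/1140) = 863063/1140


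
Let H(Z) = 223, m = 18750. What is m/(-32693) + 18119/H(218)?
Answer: 588183217/7290539 ≈ 80.678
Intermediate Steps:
m/(-32693) + 18119/H(218) = 18750/(-32693) + 18119/223 = 18750*(-1/32693) + 18119*(1/223) = -18750/32693 + 18119/223 = 588183217/7290539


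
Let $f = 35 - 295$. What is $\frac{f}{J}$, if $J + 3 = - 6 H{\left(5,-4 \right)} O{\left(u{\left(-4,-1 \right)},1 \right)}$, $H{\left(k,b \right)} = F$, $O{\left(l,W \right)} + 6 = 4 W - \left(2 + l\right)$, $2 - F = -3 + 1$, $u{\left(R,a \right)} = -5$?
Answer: $\frac{260}{27} \approx 9.6296$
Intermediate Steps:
$F = 4$ ($F = 2 - \left(-3 + 1\right) = 2 - -2 = 2 + 2 = 4$)
$O{\left(l,W \right)} = -8 - l + 4 W$ ($O{\left(l,W \right)} = -6 - \left(2 + l - 4 W\right) = -8 - l + 4 W$)
$H{\left(k,b \right)} = 4$
$f = -260$ ($f = 35 - 295 = -260$)
$J = -27$ ($J = -3 + \left(-6\right) 4 \left(-8 - -5 + 4 \cdot 1\right) = -3 - 24 \left(-8 + 5 + 4\right) = -3 - 24 = -27$)
$\frac{f}{J} = - \frac{260}{-27} = \left(-260\right) \left(- \frac{1}{27}\right) = \frac{260}{27}$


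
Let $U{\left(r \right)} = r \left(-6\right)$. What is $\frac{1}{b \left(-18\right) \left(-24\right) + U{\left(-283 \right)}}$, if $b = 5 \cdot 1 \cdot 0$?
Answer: $\frac{1}{1698} \approx 0.00058893$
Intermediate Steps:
$b = 0$ ($b = 5 \cdot 0 = 0$)
$U{\left(r \right)} = - 6 r$
$\frac{1}{b \left(-18\right) \left(-24\right) + U{\left(-283 \right)}} = \frac{1}{0 \left(-18\right) \left(-24\right) - -1698} = \frac{1}{0 \left(-24\right) + 1698} = \frac{1}{0 + 1698} = \frac{1}{1698}$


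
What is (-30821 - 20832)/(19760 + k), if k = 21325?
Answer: -51653/41085 ≈ -1.2572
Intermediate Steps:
(-30821 - 20832)/(19760 + k) = (-30821 - 20832)/(19760 + 21325) = -51653/41085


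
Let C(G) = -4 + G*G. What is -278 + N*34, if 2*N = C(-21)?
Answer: 7151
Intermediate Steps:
C(G) = -4 + G²
N = 437/2 (N = (-4 + (-21)²)/2 = (-4 + 441)/2 = (½)*437 = 437/2 ≈ 218.50)
-278 + N*34 = -278 + (437/2)*34 = -278 + 7429 = 7151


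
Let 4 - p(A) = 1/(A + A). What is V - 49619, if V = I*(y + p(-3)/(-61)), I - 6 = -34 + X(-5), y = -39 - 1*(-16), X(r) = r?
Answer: -5960645/122 ≈ -48858.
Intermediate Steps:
p(A) = 4 - 1/(2*A) (p(A) = 4 - 1/(A + A) = 4 - 1/(2*A))
y = -23 (y = -39 + 16 = -23)
I = -33 (I = 6 + (-34 - 5) = 6 - 39 = -33)
V = 92873/122 (V = -33*(-23 + (4 - 1/2/(-3))/(-61)) = -33*(-23 + (4 - 1/2*(-1/3))*(-1/61)) = -33*(-23 + (4 + 1/6)*(-1/61)) = -33*(-23 + (25/6)*(-1/61)) = -33*(-23 - 25/366) = -33*(-8443/366) = 92873/122 ≈ 761.25)
V - 49619 = 92873/122 - 49619 = -5960645/122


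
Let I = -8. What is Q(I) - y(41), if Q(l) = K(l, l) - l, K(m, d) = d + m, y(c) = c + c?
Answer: -90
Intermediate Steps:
y(c) = 2*c
Q(l) = l (Q(l) = (l + l) - l = 2*l - l = l)
Q(I) - y(41) = -8 - 2*41 = -8 - 1*82 = -8 - 82 = -90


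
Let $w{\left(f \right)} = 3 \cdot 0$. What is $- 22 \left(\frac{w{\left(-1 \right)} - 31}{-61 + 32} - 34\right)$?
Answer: $\frac{21010}{29} \approx 724.48$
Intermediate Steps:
$w{\left(f \right)} = 0$
$- 22 \left(\frac{w{\left(-1 \right)} - 31}{-61 + 32} - 34\right) = - 22 \left(\frac{0 - 31}{-61 + 32} - 34\right) = - 22 \left(- \frac{31}{-29} - 34\right) = - 22 \left(\left(-31\right) \left(- \frac{1}{29}\right) - 34\right) = - 22 \left(\frac{31}{29} - 34\right) = \left(-22\right) \left(- \frac{955}{29}\right) = \frac{21010}{29}$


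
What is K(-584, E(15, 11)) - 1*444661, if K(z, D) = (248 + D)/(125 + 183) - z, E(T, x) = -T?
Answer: -136775483/308 ≈ -4.4408e+5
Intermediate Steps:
K(z, D) = 62/77 - z + D/308 (K(z, D) = (248 + D)/308 - z = (248 + D)*(1/308) - z = (62/77 + D/308) - z = 62/77 - z + D/308)
K(-584, E(15, 11)) - 1*444661 = (62/77 - 1*(-584) + (-1*15)/308) - 1*444661 = (62/77 + 584 + (1/308)*(-15)) - 444661 = (62/77 + 584 - 15/308) - 444661 = 180105/308 - 444661 = -136775483/308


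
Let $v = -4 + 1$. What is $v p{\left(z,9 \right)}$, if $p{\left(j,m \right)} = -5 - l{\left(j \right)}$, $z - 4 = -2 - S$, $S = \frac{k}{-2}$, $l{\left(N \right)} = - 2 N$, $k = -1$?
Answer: $6$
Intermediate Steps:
$v = -3$
$S = \frac{1}{2}$ ($S = - \frac{1}{-2} = \left(-1\right) \left(- \frac{1}{2}\right) = \frac{1}{2} \approx 0.5$)
$z = \frac{3}{2}$ ($z = 4 - \frac{5}{2} = \frac{3}{2} \approx 1.5$)
$p{\left(j,m \right)} = -5 + 2 j$ ($p{\left(j,m \right)} = -5 - - 2 j = -5 + 2 j$)
$v p{\left(z,9 \right)} = - 3 \left(-5 + 2 \cdot \frac{3}{2}\right) = - 3 \left(-5 + 3\right) = \left(-3\right) \left(-2\right) = 6$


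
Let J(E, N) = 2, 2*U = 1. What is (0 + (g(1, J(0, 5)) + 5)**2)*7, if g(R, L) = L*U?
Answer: 252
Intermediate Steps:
U = 1/2 (U = (1/2)*1 = 1/2 ≈ 0.50000)
g(R, L) = L/2 (g(R, L) = L*(1/2) = L/2)
(0 + (g(1, J(0, 5)) + 5)**2)*7 = (0 + ((1/2)*2 + 5)**2)*7 = (0 + (1 + 5)**2)*7 = (0 + 6**2)*7 = (0 + 36)*7 = 36*7 = 252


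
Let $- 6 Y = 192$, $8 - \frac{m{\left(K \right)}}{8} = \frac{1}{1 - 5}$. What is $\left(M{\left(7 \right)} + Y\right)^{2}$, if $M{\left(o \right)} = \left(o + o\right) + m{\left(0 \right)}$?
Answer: $2304$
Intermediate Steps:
$m{\left(K \right)} = 66$ ($m{\left(K \right)} = 64 - \frac{8}{1 - 5} = 64 - \frac{8}{-4} = 64 - -2 = 64 + 2 = 66$)
$Y = -32$ ($Y = \left(- \frac{1}{6}\right) 192 = -32$)
$M{\left(o \right)} = 66 + 2 o$ ($M{\left(o \right)} = \left(o + o\right) + 66 = 2 o + 66 = 66 + 2 o$)
$\left(M{\left(7 \right)} + Y\right)^{2} = \left(\left(66 + 2 \cdot 7\right) - 32\right)^{2} = \left(\left(66 + 14\right) - 32\right)^{2} = \left(80 - 32\right)^{2} = 48^{2} = 2304$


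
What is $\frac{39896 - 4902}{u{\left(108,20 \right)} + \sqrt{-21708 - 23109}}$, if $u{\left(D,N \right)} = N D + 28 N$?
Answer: $\frac{95183680}{7443217} - \frac{34994 i \sqrt{44817}}{7443217} \approx 12.788 - 0.9953 i$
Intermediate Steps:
$u{\left(D,N \right)} = 28 N + D N$ ($u{\left(D,N \right)} = D N + 28 N = 28 N + D N$)
$\frac{39896 - 4902}{u{\left(108,20 \right)} + \sqrt{-21708 - 23109}} = \frac{39896 - 4902}{20 \left(28 + 108\right) + \sqrt{-21708 - 23109}} = \frac{34994}{20 \cdot 136 + \sqrt{-44817}} = \frac{34994}{2720 + i \sqrt{44817}}$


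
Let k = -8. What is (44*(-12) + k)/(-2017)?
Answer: 536/2017 ≈ 0.26574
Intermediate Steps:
(44*(-12) + k)/(-2017) = (44*(-12) - 8)/(-2017) = (-528 - 8)*(-1/2017) = -536*(-1/2017) = 536/2017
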